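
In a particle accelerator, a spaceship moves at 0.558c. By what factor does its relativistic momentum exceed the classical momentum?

p_rel = γmv, p_class = mv
Ratio = γ = 1/√(1 - 0.558²)
= 1/√(0.688636) = 1.205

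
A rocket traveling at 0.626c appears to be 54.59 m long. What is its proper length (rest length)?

Contracted length L = 54.59 m
γ = 1/√(1 - 0.626²) = 1.2823
L₀ = γL = 1.2823 × 54.59 = 70.00 m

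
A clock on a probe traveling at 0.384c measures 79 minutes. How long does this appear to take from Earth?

Proper time Δt₀ = 79 minutes
γ = 1/√(1 - 0.384²) = 1.083
Δt = γΔt₀ = 1.083 × 79 = 85.56 minutes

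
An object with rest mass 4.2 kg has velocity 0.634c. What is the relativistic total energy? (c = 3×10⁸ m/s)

γ = 1/√(1 - 0.634²) = 1.293
mc² = 4.2 × (3×10⁸)² = 3.780×10¹⁷ J
E = γmc² = 1.293 × 3.780×10¹⁷ = 4.888×10¹⁷ J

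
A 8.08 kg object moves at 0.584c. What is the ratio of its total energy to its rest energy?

E = γmc², E₀ = mc²
E/E₀ = γ = 1/√(1 - 0.584²) = 1.232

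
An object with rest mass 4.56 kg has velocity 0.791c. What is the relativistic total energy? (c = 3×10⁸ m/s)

γ = 1/√(1 - 0.791²) = 1.6345
mc² = 4.56 × (3×10⁸)² = 4.104×10¹⁷ J
E = γmc² = 1.6345 × 4.104×10¹⁷ = 6.708×10¹⁷ J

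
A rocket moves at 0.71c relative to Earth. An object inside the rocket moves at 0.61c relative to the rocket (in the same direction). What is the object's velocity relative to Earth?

u = (u' + v)/(1 + u'v/c²)
Numerator: 0.61 + 0.71 = 1.32
Denominator: 1 + 0.4331 = 1.4331
u = 1.32/1.4331 = 0.9211c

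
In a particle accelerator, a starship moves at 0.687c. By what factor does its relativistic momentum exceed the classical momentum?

p_rel = γmv, p_class = mv
Ratio = γ = 1/√(1 - 0.687²)
= 1/√(0.528031) = 1.376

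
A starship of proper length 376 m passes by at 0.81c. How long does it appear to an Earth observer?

Proper length L₀ = 376 m
γ = 1/√(1 - 0.81²) = 1.705
L = L₀/γ = 376/1.705 = 220.5 m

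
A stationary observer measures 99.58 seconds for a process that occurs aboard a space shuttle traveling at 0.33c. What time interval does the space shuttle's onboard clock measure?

Dilated time Δt = 99.58 seconds
γ = 1/√(1 - 0.33²) = 1.05934
Δt₀ = Δt/γ = 99.58/1.05934 = 94.00 seconds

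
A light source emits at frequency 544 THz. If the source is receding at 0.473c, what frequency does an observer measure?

β = v/c = 0.473
(1-β)/(1+β) = 0.527/1.473 = 0.35777
Doppler factor = √(0.35777) = 0.5981
f_obs = 544 × 0.5981 = 325.4 THz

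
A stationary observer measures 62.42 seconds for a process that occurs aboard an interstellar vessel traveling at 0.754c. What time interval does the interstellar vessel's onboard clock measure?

Dilated time Δt = 62.42 seconds
γ = 1/√(1 - 0.754²) = 1.5224
Δt₀ = Δt/γ = 62.42/1.5224 = 41.00 seconds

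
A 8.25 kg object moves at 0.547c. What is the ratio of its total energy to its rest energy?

E = γmc², E₀ = mc²
E/E₀ = γ = 1/√(1 - 0.547²) = 1.195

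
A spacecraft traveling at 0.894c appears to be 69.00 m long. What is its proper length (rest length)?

Contracted length L = 69.00 m
γ = 1/√(1 - 0.894²) = 2.232
L₀ = γL = 2.232 × 69.00 = 154.0 m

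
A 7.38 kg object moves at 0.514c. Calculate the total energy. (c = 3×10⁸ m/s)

γ = 1/√(1 - 0.514²) = 1.1658
mc² = 7.38 × (3×10⁸)² = 6.642×10¹⁷ J
E = γmc² = 1.1658 × 6.642×10¹⁷ = 7.743×10¹⁷ J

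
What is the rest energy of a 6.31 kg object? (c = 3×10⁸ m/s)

c² = (3×10⁸)² = 9.000×10¹⁶ m²/s²
E₀ = mc² = 6.31 × 9.000×10¹⁶ = 5.679×10¹⁷ J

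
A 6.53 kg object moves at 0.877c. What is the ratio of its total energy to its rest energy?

E = γmc², E₀ = mc²
E/E₀ = γ = 1/√(1 - 0.877²) = 2.081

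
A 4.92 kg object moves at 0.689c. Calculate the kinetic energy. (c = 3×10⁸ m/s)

γ = 1/√(1 - 0.689²) = 1.3798
γ - 1 = 0.3798
KE = (γ-1)mc² = 0.3798 × 4.92 × (3×10⁸)² = 1.682×10¹⁷ J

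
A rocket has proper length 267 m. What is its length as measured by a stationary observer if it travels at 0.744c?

Proper length L₀ = 267 m
γ = 1/√(1 - 0.744²) = 1.497
L = L₀/γ = 267/1.497 = 178.4 m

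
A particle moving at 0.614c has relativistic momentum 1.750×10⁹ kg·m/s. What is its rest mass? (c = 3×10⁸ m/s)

γ = 1/√(1 - 0.614²) = 1.2669
v = 0.614 × 3×10⁸ = 1.842×10⁸ m/s
m = p/(γv) = 1.750×10⁹/(1.2669 × 1.842×10⁸) = 7.499 kg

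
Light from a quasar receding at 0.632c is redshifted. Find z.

β = 0.632
(1+β)/(1-β) = 1.632/0.368 = 4.435
√(4.435) = 2.106
z = 2.106 - 1 = 1.106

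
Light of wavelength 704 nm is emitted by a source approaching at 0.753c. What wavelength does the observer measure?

β = 0.753
Wavelength Doppler factor = √(0.247/1.753) = √(0.1409) = 0.3754
λ_obs = 704 × 0.3754 = 264.3 nm (blueshift)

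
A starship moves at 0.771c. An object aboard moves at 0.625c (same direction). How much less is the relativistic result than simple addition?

Classical: u' + v = 0.625 + 0.771 = 1.396c
Relativistic: u = (0.625 + 0.771)/(1 + 0.481875) = 1.396/1.481875 = 0.9420c
Difference: 1.396 - 0.9420 = 0.4540c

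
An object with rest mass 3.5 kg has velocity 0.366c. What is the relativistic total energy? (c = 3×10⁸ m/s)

γ = 1/√(1 - 0.366²) = 1.0746
mc² = 3.5 × (3×10⁸)² = 3.150×10¹⁷ J
E = γmc² = 1.0746 × 3.150×10¹⁷ = 3.385×10¹⁷ J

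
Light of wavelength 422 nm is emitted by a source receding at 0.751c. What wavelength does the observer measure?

β = 0.751
Wavelength Doppler factor = √(1.751/0.249) = √(7.032) = 2.652
λ_obs = 422 × 2.652 = 1119 nm (redshift)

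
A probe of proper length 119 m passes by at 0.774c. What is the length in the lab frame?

Proper length L₀ = 119 m
γ = 1/√(1 - 0.774²) = 1.5793
L = L₀/γ = 119/1.5793 = 75.35 m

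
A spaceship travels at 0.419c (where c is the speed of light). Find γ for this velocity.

v/c = 0.419, so (v/c)² = 0.175561
1 - (v/c)² = 0.824439
γ = 1/√(0.824439) = 1.101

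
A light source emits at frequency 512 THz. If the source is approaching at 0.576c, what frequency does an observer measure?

β = v/c = 0.576
(1+β)/(1-β) = 1.576/0.424 = 3.717
Doppler factor = √(3.717) = 1.928
f_obs = 512 × 1.928 = 987.1 THz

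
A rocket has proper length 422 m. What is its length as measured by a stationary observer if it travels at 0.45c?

Proper length L₀ = 422 m
γ = 1/√(1 - 0.45²) = 1.1198
L = L₀/γ = 422/1.1198 = 376.9 m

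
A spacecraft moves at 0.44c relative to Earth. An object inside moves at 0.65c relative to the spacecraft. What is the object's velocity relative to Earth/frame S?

u = (u' + v)/(1 + u'v/c²)
Numerator: 0.65 + 0.44 = 1.09
Denominator: 1 + 0.286 = 1.286
u = 1.09/1.286 = 0.8476c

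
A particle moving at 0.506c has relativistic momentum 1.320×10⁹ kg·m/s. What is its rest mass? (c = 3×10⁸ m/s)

γ = 1/√(1 - 0.506²) = 1.1594
v = 0.506 × 3×10⁸ = 1.518×10⁸ m/s
m = p/(γv) = 1.320×10⁹/(1.1594 × 1.518×10⁸) = 7.500 kg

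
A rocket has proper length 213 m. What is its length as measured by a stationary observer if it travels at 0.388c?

Proper length L₀ = 213 m
γ = 1/√(1 - 0.388²) = 1.085
L = L₀/γ = 213/1.085 = 196.3 m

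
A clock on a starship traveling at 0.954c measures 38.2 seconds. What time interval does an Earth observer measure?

Proper time Δt₀ = 38.2 seconds
γ = 1/√(1 - 0.954²) = 3.335
Δt = γΔt₀ = 3.335 × 38.2 = 127.4 seconds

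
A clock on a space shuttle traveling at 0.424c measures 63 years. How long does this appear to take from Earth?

Proper time Δt₀ = 63 years
γ = 1/√(1 - 0.424²) = 1.1042
Δt = γΔt₀ = 1.1042 × 63 = 69.56 years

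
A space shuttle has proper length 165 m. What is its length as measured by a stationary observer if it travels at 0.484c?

Proper length L₀ = 165 m
γ = 1/√(1 - 0.484²) = 1.143
L = L₀/γ = 165/1.143 = 144.4 m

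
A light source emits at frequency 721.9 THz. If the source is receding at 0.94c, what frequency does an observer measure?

β = v/c = 0.94
(1-β)/(1+β) = 0.06/1.94 = 0.03093
Doppler factor = √(0.03093) = 0.1759
f_obs = 721.9 × 0.1759 = 127.0 THz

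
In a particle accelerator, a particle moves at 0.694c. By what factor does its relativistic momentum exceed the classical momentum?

p_rel = γmv, p_class = mv
Ratio = γ = 1/√(1 - 0.694²)
= 1/√(0.518364) = 1.389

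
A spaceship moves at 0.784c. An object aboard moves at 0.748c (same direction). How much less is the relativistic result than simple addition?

Classical: u' + v = 0.748 + 0.784 = 1.532c
Relativistic: u = (0.748 + 0.784)/(1 + 0.586432) = 1.532/1.586432 = 0.9657c
Difference: 1.532 - 0.9657 = 0.5663c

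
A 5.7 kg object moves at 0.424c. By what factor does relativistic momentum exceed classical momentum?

p_rel = γmv, p_class = mv
Ratio = γ = 1/√(1 - 0.424²) = 1.104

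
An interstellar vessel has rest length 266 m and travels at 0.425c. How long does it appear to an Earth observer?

Proper length L₀ = 266 m
γ = 1/√(1 - 0.425²) = 1.1047
L = L₀/γ = 266/1.1047 = 240.8 m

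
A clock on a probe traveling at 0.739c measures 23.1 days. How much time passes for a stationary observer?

Proper time Δt₀ = 23.1 days
γ = 1/√(1 - 0.739²) = 1.4843
Δt = γΔt₀ = 1.4843 × 23.1 = 34.29 days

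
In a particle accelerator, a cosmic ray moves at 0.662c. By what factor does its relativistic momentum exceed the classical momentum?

p_rel = γmv, p_class = mv
Ratio = γ = 1/√(1 - 0.662²)
= 1/√(0.561756) = 1.334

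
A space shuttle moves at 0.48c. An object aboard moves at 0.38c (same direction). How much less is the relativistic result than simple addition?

Classical: u' + v = 0.38 + 0.48 = 0.86c
Relativistic: u = (0.38 + 0.48)/(1 + 0.1824) = 0.86/1.1824 = 0.7273c
Difference: 0.86 - 0.7273 = 0.1327c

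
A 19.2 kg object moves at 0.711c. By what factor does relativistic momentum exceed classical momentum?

p_rel = γmv, p_class = mv
Ratio = γ = 1/√(1 - 0.711²) = 1.422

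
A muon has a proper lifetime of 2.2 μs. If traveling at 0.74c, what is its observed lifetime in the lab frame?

Proper lifetime τ₀ = 2.2 μs
γ = 1/√(1 - 0.74²) = 1.487
τ = γτ₀ = 1.487 × 2.2 μs = 3.271 μs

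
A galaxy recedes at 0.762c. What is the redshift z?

β = 0.762
(1+β)/(1-β) = 1.762/0.238 = 7.403
√(7.403) = 2.721
z = 2.721 - 1 = 1.721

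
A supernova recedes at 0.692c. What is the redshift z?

β = 0.692
(1+β)/(1-β) = 1.692/0.308 = 5.494
√(5.494) = 2.344
z = 2.344 - 1 = 1.344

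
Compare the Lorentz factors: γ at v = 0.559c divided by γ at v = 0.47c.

γ₁ = 1/√(1 - 0.559²) = 1.2060
γ₂ = 1/√(1 - 0.47²) = 1.1329
γ₁/γ₂ = 1.2060/1.1329 = 1.065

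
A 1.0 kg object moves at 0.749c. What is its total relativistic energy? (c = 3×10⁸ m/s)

γ = 1/√(1 - 0.749²) = 1.509
mc² = 1.0 × (3×10⁸)² = 9.000×10¹⁶ J
E = γmc² = 1.509 × 9.000×10¹⁶ = 1.358×10¹⁷ J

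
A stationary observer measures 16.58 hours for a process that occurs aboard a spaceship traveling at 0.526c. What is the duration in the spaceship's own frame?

Dilated time Δt = 16.58 hours
γ = 1/√(1 - 0.526²) = 1.176
Δt₀ = Δt/γ = 16.58/1.176 = 14.10 hours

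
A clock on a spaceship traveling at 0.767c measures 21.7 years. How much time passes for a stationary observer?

Proper time Δt₀ = 21.7 years
γ = 1/√(1 - 0.767²) = 1.5585
Δt = γΔt₀ = 1.5585 × 21.7 = 33.82 years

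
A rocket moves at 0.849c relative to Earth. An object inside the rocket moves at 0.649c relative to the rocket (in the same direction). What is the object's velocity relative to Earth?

u = (u' + v)/(1 + u'v/c²)
Numerator: 0.649 + 0.849 = 1.498
Denominator: 1 + 0.551001 = 1.551001
u = 1.498/1.551001 = 0.9658c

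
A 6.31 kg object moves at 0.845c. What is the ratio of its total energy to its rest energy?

E = γmc², E₀ = mc²
E/E₀ = γ = 1/√(1 - 0.845²) = 1.870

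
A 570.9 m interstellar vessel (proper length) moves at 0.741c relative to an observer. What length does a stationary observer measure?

Proper length L₀ = 570.9 m
γ = 1/√(1 - 0.741²) = 1.489
L = L₀/γ = 570.9/1.489 = 383.4 m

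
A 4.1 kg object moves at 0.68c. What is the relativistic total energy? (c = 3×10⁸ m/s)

γ = 1/√(1 - 0.68²) = 1.364
mc² = 4.1 × (3×10⁸)² = 3.690×10¹⁷ J
E = γmc² = 1.364 × 3.690×10¹⁷ = 5.033×10¹⁷ J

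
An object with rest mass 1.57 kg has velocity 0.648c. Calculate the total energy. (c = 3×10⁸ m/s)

γ = 1/√(1 - 0.648²) = 1.313
mc² = 1.57 × (3×10⁸)² = 1.413×10¹⁷ J
E = γmc² = 1.313 × 1.413×10¹⁷ = 1.855×10¹⁷ J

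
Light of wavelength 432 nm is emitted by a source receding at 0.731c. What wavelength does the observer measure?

β = 0.731
Wavelength Doppler factor = √(1.731/0.269) = √(6.435) = 2.537
λ_obs = 432 × 2.537 = 1096 nm (redshift)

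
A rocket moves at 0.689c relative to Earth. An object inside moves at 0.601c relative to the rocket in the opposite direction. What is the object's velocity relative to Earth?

Object's velocity in rocket frame is u' = -0.601c
u = (u' + v)/(1 + u'v/c²) = (v - 0.601)/(1 - 0.601·v/c²)
Numerator: 0.689 - 0.601 = 0.088
Denominator: 1 - 0.414089 = 0.585911
u = 0.088/0.585911 = 0.1502c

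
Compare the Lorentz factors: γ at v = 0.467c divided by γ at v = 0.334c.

γ₁ = 1/√(1 - 0.467²) = 1.131
γ₂ = 1/√(1 - 0.334²) = 1.061
γ₁/γ₂ = 1.131/1.061 = 1.066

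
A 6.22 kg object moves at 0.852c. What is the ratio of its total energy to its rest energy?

E = γmc², E₀ = mc²
E/E₀ = γ = 1/√(1 - 0.852²) = 1.910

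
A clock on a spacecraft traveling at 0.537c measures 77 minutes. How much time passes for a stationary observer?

Proper time Δt₀ = 77 minutes
γ = 1/√(1 - 0.537²) = 1.1854
Δt = γΔt₀ = 1.1854 × 77 = 91.28 minutes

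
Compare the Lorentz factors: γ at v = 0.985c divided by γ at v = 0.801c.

γ₁ = 1/√(1 - 0.985²) = 5.7953
γ₂ = 1/√(1 - 0.801²) = 1.6704
γ₁/γ₂ = 5.7953/1.6704 = 3.469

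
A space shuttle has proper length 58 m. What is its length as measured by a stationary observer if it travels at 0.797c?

Proper length L₀ = 58 m
γ = 1/√(1 - 0.797²) = 1.6557
L = L₀/γ = 58/1.6557 = 35.03 m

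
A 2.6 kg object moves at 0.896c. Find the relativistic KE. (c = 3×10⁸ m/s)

γ = 1/√(1 - 0.896²) = 2.252
γ - 1 = 1.252
KE = (γ-1)mc² = 1.252 × 2.6 × (3×10⁸)² = 2.930×10¹⁷ J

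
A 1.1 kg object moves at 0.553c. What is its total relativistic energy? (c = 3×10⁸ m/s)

γ = 1/√(1 - 0.553²) = 1.200
mc² = 1.1 × (3×10⁸)² = 9.900×10¹⁶ J
E = γmc² = 1.200 × 9.900×10¹⁶ = 1.188×10¹⁷ J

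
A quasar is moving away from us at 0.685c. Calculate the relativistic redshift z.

β = 0.685
(1+β)/(1-β) = 1.685/0.315 = 5.349
√(5.349) = 2.313
z = 2.313 - 1 = 1.313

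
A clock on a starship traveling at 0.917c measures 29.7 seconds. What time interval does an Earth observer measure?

Proper time Δt₀ = 29.7 seconds
γ = 1/√(1 - 0.917²) = 2.507
Δt = γΔt₀ = 2.507 × 29.7 = 74.46 seconds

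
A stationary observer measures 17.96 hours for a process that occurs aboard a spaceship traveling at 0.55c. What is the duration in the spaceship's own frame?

Dilated time Δt = 17.96 hours
γ = 1/√(1 - 0.55²) = 1.197
Δt₀ = Δt/γ = 17.96/1.197 = 15.00 hours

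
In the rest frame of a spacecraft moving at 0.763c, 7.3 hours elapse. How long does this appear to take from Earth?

Proper time Δt₀ = 7.3 hours
γ = 1/√(1 - 0.763²) = 1.547
Δt = γΔt₀ = 1.547 × 7.3 = 11.29 hours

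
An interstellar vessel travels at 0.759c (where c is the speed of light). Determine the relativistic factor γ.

v/c = 0.759, so (v/c)² = 0.576081
1 - (v/c)² = 0.423919
γ = 1/√(0.423919) = 1.536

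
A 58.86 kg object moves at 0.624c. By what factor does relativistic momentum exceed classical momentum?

p_rel = γmv, p_class = mv
Ratio = γ = 1/√(1 - 0.624²) = 1.280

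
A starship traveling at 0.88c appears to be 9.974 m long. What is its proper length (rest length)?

Contracted length L = 9.974 m
γ = 1/√(1 - 0.88²) = 2.105
L₀ = γL = 2.105 × 9.974 = 21.00 m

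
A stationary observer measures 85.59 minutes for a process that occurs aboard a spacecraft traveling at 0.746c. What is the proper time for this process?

Dilated time Δt = 85.59 minutes
γ = 1/√(1 - 0.746²) = 1.5016
Δt₀ = Δt/γ = 85.59/1.5016 = 57.00 minutes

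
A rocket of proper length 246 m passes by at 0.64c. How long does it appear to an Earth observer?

Proper length L₀ = 246 m
γ = 1/√(1 - 0.64²) = 1.3014
L = L₀/γ = 246/1.3014 = 189.0 m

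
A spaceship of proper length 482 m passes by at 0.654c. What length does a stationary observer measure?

Proper length L₀ = 482 m
γ = 1/√(1 - 0.654²) = 1.322
L = L₀/γ = 482/1.322 = 364.6 m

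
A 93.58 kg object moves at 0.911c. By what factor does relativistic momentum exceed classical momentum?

p_rel = γmv, p_class = mv
Ratio = γ = 1/√(1 - 0.911²) = 2.425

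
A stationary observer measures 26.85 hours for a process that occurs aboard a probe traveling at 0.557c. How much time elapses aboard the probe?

Dilated time Δt = 26.85 hours
γ = 1/√(1 - 0.557²) = 1.204
Δt₀ = Δt/γ = 26.85/1.204 = 22.30 hours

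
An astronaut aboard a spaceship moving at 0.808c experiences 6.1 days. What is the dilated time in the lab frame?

Proper time Δt₀ = 6.1 days
γ = 1/√(1 - 0.808²) = 1.697
Δt = γΔt₀ = 1.697 × 6.1 = 10.35 days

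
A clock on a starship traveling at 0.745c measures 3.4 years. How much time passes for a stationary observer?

Proper time Δt₀ = 3.4 years
γ = 1/√(1 - 0.745²) = 1.499
Δt = γΔt₀ = 1.499 × 3.4 = 5.097 years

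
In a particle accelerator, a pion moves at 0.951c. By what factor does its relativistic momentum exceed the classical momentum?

p_rel = γmv, p_class = mv
Ratio = γ = 1/√(1 - 0.951²)
= 1/√(0.095599) = 3.234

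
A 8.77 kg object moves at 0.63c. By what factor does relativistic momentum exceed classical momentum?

p_rel = γmv, p_class = mv
Ratio = γ = 1/√(1 - 0.63²) = 1.288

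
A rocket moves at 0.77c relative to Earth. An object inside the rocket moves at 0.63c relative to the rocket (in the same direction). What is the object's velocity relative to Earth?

u = (u' + v)/(1 + u'v/c²)
Numerator: 0.63 + 0.77 = 1.4
Denominator: 1 + 0.4851 = 1.4851
u = 1.4/1.4851 = 0.9427c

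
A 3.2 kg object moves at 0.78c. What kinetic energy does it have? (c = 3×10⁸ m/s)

γ = 1/√(1 - 0.78²) = 1.598
γ - 1 = 0.5980
KE = (γ-1)mc² = 0.5980 × 3.2 × (3×10⁸)² = 1.722×10¹⁷ J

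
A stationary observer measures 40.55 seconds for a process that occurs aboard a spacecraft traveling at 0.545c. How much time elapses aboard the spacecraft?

Dilated time Δt = 40.55 seconds
γ = 1/√(1 - 0.545²) = 1.1927
Δt₀ = Δt/γ = 40.55/1.1927 = 34.00 seconds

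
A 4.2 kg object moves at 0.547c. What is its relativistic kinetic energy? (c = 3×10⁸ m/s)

γ = 1/√(1 - 0.547²) = 1.19455
γ - 1 = 0.19455
KE = (γ-1)mc² = 0.19455 × 4.2 × (3×10⁸)² = 7.354×10¹⁶ J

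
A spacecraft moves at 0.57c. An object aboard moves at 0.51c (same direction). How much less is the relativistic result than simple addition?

Classical: u' + v = 0.51 + 0.57 = 1.08c
Relativistic: u = (0.51 + 0.57)/(1 + 0.2907) = 1.08/1.2907 = 0.8368c
Difference: 1.08 - 0.8368 = 0.2432c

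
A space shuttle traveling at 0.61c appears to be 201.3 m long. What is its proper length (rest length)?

Contracted length L = 201.3 m
γ = 1/√(1 - 0.61²) = 1.262
L₀ = γL = 1.262 × 201.3 = 254.0 m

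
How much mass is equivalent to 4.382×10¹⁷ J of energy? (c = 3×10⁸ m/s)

From E = mc², we get m = E/c²
c² = (3×10⁸)² = 9×10¹⁶ m²/s²
m = 4.382×10¹⁷ / 9×10¹⁶ = 4.869 kg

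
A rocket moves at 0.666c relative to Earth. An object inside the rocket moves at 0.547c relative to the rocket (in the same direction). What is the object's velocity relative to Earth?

u = (u' + v)/(1 + u'v/c²)
Numerator: 0.547 + 0.666 = 1.213
Denominator: 1 + 0.364302 = 1.364302
u = 1.213/1.364302 = 0.8891c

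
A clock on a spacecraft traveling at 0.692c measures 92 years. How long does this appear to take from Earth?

Proper time Δt₀ = 92 years
γ = 1/√(1 - 0.692²) = 1.385
Δt = γΔt₀ = 1.385 × 92 = 127.4 years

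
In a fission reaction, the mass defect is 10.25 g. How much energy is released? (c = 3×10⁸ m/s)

Convert mass defect: Δm = 10.25 g = 0.01025 kg
E = Δm·c² = 0.01025 × (3×10⁸)²
= 0.01025 × 9×10¹⁶ = 9.225×10¹⁴ J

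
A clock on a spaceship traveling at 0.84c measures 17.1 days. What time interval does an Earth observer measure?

Proper time Δt₀ = 17.1 days
γ = 1/√(1 - 0.84²) = 1.843
Δt = γΔt₀ = 1.843 × 17.1 = 31.52 days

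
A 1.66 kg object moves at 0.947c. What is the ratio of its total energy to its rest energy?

E = γmc², E₀ = mc²
E/E₀ = γ = 1/√(1 - 0.947²) = 3.113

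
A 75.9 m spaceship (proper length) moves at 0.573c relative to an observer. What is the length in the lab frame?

Proper length L₀ = 75.9 m
γ = 1/√(1 - 0.573²) = 1.2202
L = L₀/γ = 75.9/1.2202 = 62.20 m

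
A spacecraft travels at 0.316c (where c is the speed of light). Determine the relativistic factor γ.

v/c = 0.316, so (v/c)² = 0.099856
1 - (v/c)² = 0.900144
γ = 1/√(0.900144) = 1.054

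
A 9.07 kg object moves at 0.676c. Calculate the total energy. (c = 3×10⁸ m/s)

γ = 1/√(1 - 0.676²) = 1.357
mc² = 9.07 × (3×10⁸)² = 8.163×10¹⁷ J
E = γmc² = 1.357 × 8.163×10¹⁷ = 1.108×10¹⁸ J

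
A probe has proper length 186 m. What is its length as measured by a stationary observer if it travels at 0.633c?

Proper length L₀ = 186 m
γ = 1/√(1 - 0.633²) = 1.292
L = L₀/γ = 186/1.292 = 144.0 m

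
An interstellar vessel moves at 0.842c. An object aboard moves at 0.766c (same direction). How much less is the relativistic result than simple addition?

Classical: u' + v = 0.766 + 0.842 = 1.608c
Relativistic: u = (0.766 + 0.842)/(1 + 0.644972) = 1.608/1.644972 = 0.9775c
Difference: 1.608 - 0.9775 = 0.6305c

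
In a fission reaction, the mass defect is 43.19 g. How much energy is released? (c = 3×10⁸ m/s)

Convert mass defect: Δm = 43.19 g = 0.04319 kg
E = Δm·c² = 0.04319 × (3×10⁸)²
= 0.04319 × 9×10¹⁶ = 3.887×10¹⁵ J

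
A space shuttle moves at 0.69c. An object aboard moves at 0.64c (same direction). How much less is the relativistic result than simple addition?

Classical: u' + v = 0.64 + 0.69 = 1.33c
Relativistic: u = (0.64 + 0.69)/(1 + 0.4416) = 1.33/1.4416 = 0.9226c
Difference: 1.33 - 0.9226 = 0.4074c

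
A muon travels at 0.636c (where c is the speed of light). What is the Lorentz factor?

v/c = 0.636, so (v/c)² = 0.404496
1 - (v/c)² = 0.595504
γ = 1/√(0.595504) = 1.296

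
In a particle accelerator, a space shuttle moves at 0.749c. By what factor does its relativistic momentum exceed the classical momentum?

p_rel = γmv, p_class = mv
Ratio = γ = 1/√(1 - 0.749²)
= 1/√(0.438999) = 1.509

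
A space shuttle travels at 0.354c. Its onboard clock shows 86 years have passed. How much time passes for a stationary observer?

Proper time Δt₀ = 86 years
γ = 1/√(1 - 0.354²) = 1.0692
Δt = γΔt₀ = 1.0692 × 86 = 91.95 years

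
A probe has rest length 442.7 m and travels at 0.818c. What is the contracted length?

Proper length L₀ = 442.7 m
γ = 1/√(1 - 0.818²) = 1.7385
L = L₀/γ = 442.7/1.7385 = 254.6 m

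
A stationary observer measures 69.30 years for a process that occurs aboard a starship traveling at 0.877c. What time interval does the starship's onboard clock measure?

Dilated time Δt = 69.30 years
γ = 1/√(1 - 0.877²) = 2.081
Δt₀ = Δt/γ = 69.30/2.081 = 33.30 years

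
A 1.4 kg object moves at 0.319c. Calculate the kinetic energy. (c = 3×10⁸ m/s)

γ = 1/√(1 - 0.319²) = 1.05513
γ - 1 = 0.05513
KE = (γ-1)mc² = 0.05513 × 1.4 × (3×10⁸)² = 6.946×10¹⁵ J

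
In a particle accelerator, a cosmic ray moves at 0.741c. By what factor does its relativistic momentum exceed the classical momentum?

p_rel = γmv, p_class = mv
Ratio = γ = 1/√(1 - 0.741²)
= 1/√(0.450919) = 1.489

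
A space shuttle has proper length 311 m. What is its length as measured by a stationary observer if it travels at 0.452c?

Proper length L₀ = 311 m
γ = 1/√(1 - 0.452²) = 1.121
L = L₀/γ = 311/1.121 = 277.4 m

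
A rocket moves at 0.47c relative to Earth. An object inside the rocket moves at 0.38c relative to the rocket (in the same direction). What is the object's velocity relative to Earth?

u = (u' + v)/(1 + u'v/c²)
Numerator: 0.38 + 0.47 = 0.85
Denominator: 1 + 0.1786 = 1.1786
u = 0.85/1.1786 = 0.7212c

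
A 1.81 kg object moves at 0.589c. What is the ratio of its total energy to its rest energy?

E = γmc², E₀ = mc²
E/E₀ = γ = 1/√(1 - 0.589²) = 1.237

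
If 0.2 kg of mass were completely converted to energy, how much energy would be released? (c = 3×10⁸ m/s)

Using E = mc²:
c² = (3×10⁸)² = 9×10¹⁶ m²/s²
E = 0.2 × 9×10¹⁶ = 1.800×10¹⁶ J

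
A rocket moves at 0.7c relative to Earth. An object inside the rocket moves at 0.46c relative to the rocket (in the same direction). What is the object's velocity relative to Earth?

u = (u' + v)/(1 + u'v/c²)
Numerator: 0.46 + 0.7 = 1.16
Denominator: 1 + 0.322 = 1.322
u = 1.16/1.322 = 0.8775c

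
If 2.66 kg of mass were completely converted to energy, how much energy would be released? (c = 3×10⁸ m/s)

Using E = mc²:
c² = (3×10⁸)² = 9×10¹⁶ m²/s²
E = 2.66 × 9×10¹⁶ = 2.394×10¹⁷ J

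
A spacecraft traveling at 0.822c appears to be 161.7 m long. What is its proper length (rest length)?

Contracted length L = 161.7 m
γ = 1/√(1 - 0.822²) = 1.756
L₀ = γL = 1.756 × 161.7 = 283.9 m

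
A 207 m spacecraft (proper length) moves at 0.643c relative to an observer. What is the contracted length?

Proper length L₀ = 207 m
γ = 1/√(1 - 0.643²) = 1.306
L = L₀/γ = 207/1.306 = 158.5 m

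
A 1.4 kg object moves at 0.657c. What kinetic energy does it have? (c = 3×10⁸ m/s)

γ = 1/√(1 - 0.657²) = 1.32645
γ - 1 = 0.32645
KE = (γ-1)mc² = 0.32645 × 1.4 × (3×10⁸)² = 4.113×10¹⁶ J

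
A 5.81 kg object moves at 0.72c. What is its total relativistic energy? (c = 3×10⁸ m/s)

γ = 1/√(1 - 0.72²) = 1.441
mc² = 5.81 × (3×10⁸)² = 5.229×10¹⁷ J
E = γmc² = 1.441 × 5.229×10¹⁷ = 7.535×10¹⁷ J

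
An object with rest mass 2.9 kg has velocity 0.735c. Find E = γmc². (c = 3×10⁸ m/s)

γ = 1/√(1 - 0.735²) = 1.4748
mc² = 2.9 × (3×10⁸)² = 2.610×10¹⁷ J
E = γmc² = 1.4748 × 2.610×10¹⁷ = 3.849×10¹⁷ J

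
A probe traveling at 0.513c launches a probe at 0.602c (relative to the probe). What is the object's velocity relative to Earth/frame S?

u = (u' + v)/(1 + u'v/c²)
Numerator: 0.602 + 0.513 = 1.115
Denominator: 1 + 0.308826 = 1.308826
u = 1.115/1.308826 = 0.8519c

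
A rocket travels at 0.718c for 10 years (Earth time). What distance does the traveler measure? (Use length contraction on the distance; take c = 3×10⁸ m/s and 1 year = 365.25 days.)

Earth distance: d = v × t = 0.718c × 10 yr = 6.798×10¹⁶ m
γ = 1.437
d' = d/γ = 6.798×10¹⁶/1.437 = 4.731×10¹⁶ m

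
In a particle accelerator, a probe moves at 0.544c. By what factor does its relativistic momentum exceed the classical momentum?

p_rel = γmv, p_class = mv
Ratio = γ = 1/√(1 - 0.544²)
= 1/√(0.704064) = 1.192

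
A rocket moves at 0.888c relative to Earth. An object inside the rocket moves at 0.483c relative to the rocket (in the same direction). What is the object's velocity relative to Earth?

u = (u' + v)/(1 + u'v/c²)
Numerator: 0.483 + 0.888 = 1.371
Denominator: 1 + 0.428904 = 1.428904
u = 1.371/1.428904 = 0.9595c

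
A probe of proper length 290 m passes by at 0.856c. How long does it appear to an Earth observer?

Proper length L₀ = 290 m
γ = 1/√(1 - 0.856²) = 1.934
L = L₀/γ = 290/1.934 = 149.9 m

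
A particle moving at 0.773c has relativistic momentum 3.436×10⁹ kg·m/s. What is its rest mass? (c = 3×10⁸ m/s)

γ = 1/√(1 - 0.773²) = 1.5763
v = 0.773 × 3×10⁸ = 2.319×10⁸ m/s
m = p/(γv) = 3.436×10⁹/(1.5763 × 2.319×10⁸) = 9.400 kg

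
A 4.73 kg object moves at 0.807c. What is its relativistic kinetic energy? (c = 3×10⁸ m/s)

γ = 1/√(1 - 0.807²) = 1.69333
γ - 1 = 0.69333
KE = (γ-1)mc² = 0.69333 × 4.73 × (3×10⁸)² = 2.952×10¹⁷ J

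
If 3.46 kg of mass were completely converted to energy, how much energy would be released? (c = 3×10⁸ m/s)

Using E = mc²:
c² = (3×10⁸)² = 9×10¹⁶ m²/s²
E = 3.46 × 9×10¹⁶ = 3.114×10¹⁷ J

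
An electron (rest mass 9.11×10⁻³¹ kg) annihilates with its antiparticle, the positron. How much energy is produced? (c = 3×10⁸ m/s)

Both particles have the same rest mass, so total mass = 2m
E = 2m·c² = 2 × 9.11×10⁻³¹ × (3×10⁸)²
= 2 × 9.11×10⁻³¹ × 9×10¹⁶
= 1.640×10⁻¹³ J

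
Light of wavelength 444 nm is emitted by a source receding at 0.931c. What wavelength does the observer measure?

β = 0.931
Wavelength Doppler factor = √(1.931/0.069) = √(27.986) = 5.290
λ_obs = 444 × 5.290 = 2349 nm (redshift)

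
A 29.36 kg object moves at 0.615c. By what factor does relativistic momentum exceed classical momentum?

p_rel = γmv, p_class = mv
Ratio = γ = 1/√(1 - 0.615²) = 1.268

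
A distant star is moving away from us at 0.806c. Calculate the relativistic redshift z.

β = 0.806
(1+β)/(1-β) = 1.806/0.194 = 9.309
√(9.309) = 3.051
z = 3.051 - 1 = 2.051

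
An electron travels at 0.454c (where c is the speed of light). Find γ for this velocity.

v/c = 0.454, so (v/c)² = 0.206116
1 - (v/c)² = 0.793884
γ = 1/√(0.793884) = 1.122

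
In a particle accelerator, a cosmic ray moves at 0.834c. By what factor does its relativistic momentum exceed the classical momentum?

p_rel = γmv, p_class = mv
Ratio = γ = 1/√(1 - 0.834²)
= 1/√(0.304444) = 1.812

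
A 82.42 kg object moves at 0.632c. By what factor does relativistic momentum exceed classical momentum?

p_rel = γmv, p_class = mv
Ratio = γ = 1/√(1 - 0.632²) = 1.290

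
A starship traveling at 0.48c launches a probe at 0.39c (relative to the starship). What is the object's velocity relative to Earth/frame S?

u = (u' + v)/(1 + u'v/c²)
Numerator: 0.39 + 0.48 = 0.87
Denominator: 1 + 0.1872 = 1.1872
u = 0.87/1.1872 = 0.7328c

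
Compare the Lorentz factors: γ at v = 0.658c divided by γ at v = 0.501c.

γ₁ = 1/√(1 - 0.658²) = 1.3280
γ₂ = 1/√(1 - 0.501²) = 1.1555
γ₁/γ₂ = 1.3280/1.1555 = 1.149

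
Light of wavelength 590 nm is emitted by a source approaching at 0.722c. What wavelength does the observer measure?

β = 0.722
Wavelength Doppler factor = √(0.278/1.722) = √(0.16144) = 0.4018
λ_obs = 590 × 0.4018 = 237.1 nm (blueshift)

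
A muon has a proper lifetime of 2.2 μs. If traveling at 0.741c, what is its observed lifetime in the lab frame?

Proper lifetime τ₀ = 2.2 μs
γ = 1/√(1 - 0.741²) = 1.489
τ = γτ₀ = 1.489 × 2.2 μs = 3.276 μs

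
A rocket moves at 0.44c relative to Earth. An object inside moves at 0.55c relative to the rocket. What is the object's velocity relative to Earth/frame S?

u = (u' + v)/(1 + u'v/c²)
Numerator: 0.55 + 0.44 = 0.99
Denominator: 1 + 0.242 = 1.242
u = 0.99/1.242 = 0.7971c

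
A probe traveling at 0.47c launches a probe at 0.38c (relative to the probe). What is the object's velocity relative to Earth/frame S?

u = (u' + v)/(1 + u'v/c²)
Numerator: 0.38 + 0.47 = 0.85
Denominator: 1 + 0.1786 = 1.1786
u = 0.85/1.1786 = 0.7212c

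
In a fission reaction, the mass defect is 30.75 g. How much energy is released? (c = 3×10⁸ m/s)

Convert mass defect: Δm = 30.75 g = 0.03075 kg
E = Δm·c² = 0.03075 × (3×10⁸)²
= 0.03075 × 9×10¹⁶ = 2.768×10¹⁵ J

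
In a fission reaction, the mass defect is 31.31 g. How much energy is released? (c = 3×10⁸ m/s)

Convert mass defect: Δm = 31.31 g = 0.03131 kg
E = Δm·c² = 0.03131 × (3×10⁸)²
= 0.03131 × 9×10¹⁶ = 2.818×10¹⁵ J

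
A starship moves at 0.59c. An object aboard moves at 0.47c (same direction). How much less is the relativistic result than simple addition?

Classical: u' + v = 0.47 + 0.59 = 1.06c
Relativistic: u = (0.47 + 0.59)/(1 + 0.2773) = 1.06/1.2773 = 0.8299c
Difference: 1.06 - 0.8299 = 0.2301c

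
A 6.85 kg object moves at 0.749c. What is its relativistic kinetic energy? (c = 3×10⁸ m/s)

γ = 1/√(1 - 0.749²) = 1.5093
γ - 1 = 0.5093
KE = (γ-1)mc² = 0.5093 × 6.85 × (3×10⁸)² = 3.140×10¹⁷ J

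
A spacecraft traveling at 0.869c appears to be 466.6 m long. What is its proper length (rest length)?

Contracted length L = 466.6 m
γ = 1/√(1 - 0.869²) = 2.021
L₀ = γL = 2.021 × 466.6 = 943.0 m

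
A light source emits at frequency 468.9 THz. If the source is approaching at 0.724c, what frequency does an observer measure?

β = v/c = 0.724
(1+β)/(1-β) = 1.724/0.276 = 6.246
Doppler factor = √(6.246) = 2.499
f_obs = 468.9 × 2.499 = 1172 THz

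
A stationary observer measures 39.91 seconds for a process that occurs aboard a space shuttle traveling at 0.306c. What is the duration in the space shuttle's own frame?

Dilated time Δt = 39.91 seconds
γ = 1/√(1 - 0.306²) = 1.0504
Δt₀ = Δt/γ = 39.91/1.0504 = 38.00 seconds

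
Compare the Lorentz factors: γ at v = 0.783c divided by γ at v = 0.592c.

γ₁ = 1/√(1 - 0.783²) = 1.608
γ₂ = 1/√(1 - 0.592²) = 1.241
γ₁/γ₂ = 1.608/1.241 = 1.296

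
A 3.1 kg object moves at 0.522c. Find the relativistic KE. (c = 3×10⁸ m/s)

γ = 1/√(1 - 0.522²) = 1.1724
γ - 1 = 0.1724
KE = (γ-1)mc² = 0.1724 × 3.1 × (3×10⁸)² = 4.810×10¹⁶ J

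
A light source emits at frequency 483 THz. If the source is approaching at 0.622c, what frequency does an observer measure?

β = v/c = 0.622
(1+β)/(1-β) = 1.622/0.378 = 4.291
Doppler factor = √(4.291) = 2.0715
f_obs = 483 × 2.0715 = 1001 THz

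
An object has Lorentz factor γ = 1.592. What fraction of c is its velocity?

From γ = 1/√(1 - v²/c²):
1/γ² = 1/1.592² = 0.3946
v²/c² = 1 - 0.3946 = 0.6054
v/c = √(0.6054) = 0.7781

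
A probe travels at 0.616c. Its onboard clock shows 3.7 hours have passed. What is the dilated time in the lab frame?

Proper time Δt₀ = 3.7 hours
γ = 1/√(1 - 0.616²) = 1.2694
Δt = γΔt₀ = 1.2694 × 3.7 = 4.697 hours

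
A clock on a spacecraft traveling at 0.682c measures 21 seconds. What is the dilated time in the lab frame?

Proper time Δt₀ = 21 seconds
γ = 1/√(1 - 0.682²) = 1.367
Δt = γΔt₀ = 1.367 × 21 = 28.71 seconds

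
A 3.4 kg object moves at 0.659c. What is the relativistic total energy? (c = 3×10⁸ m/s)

γ = 1/√(1 - 0.659²) = 1.3295
mc² = 3.4 × (3×10⁸)² = 3.060×10¹⁷ J
E = γmc² = 1.3295 × 3.060×10¹⁷ = 4.068×10¹⁷ J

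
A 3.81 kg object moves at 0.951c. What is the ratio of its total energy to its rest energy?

E = γmc², E₀ = mc²
E/E₀ = γ = 1/√(1 - 0.951²) = 3.234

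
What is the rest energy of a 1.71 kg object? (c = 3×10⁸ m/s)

c² = (3×10⁸)² = 9.000×10¹⁶ m²/s²
E₀ = mc² = 1.71 × 9.000×10¹⁶ = 1.539×10¹⁷ J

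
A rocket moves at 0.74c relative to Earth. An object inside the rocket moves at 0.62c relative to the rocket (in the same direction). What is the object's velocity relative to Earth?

u = (u' + v)/(1 + u'v/c²)
Numerator: 0.62 + 0.74 = 1.36
Denominator: 1 + 0.4588 = 1.4588
u = 1.36/1.4588 = 0.9323c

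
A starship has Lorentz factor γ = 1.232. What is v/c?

From γ = 1/√(1 - v²/c²):
1/γ² = 1/1.232² = 0.6588
v²/c² = 1 - 0.6588 = 0.3412
v/c = √(0.3412) = 0.5841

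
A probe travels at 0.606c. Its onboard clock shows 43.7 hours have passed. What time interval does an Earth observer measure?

Proper time Δt₀ = 43.7 hours
γ = 1/√(1 - 0.606²) = 1.2571
Δt = γΔt₀ = 1.2571 × 43.7 = 54.94 hours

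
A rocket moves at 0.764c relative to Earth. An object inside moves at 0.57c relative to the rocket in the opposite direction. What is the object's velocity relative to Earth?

Object's velocity in rocket frame is u' = -0.57c
u = (u' + v)/(1 + u'v/c²) = (v - 0.57)/(1 - 0.57·v/c²)
Numerator: 0.764 - 0.57 = 0.194
Denominator: 1 - 0.43548 = 0.56452
u = 0.194/0.56452 = 0.3437c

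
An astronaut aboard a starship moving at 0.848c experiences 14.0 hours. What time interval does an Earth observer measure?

Proper time Δt₀ = 14.0 hours
γ = 1/√(1 - 0.848²) = 1.887
Δt = γΔt₀ = 1.887 × 14.0 = 26.42 hours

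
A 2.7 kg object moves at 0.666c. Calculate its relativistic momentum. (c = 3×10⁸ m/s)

γ = 1/√(1 - 0.666²) = 1.3406
v = 0.666 × 3×10⁸ = 1.998×10⁸ m/s
p = γmv = 1.3406 × 2.7 × 1.998×10⁸ = 7.232×10⁸ kg·m/s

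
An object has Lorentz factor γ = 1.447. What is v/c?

From γ = 1/√(1 - v²/c²):
1/γ² = 1/1.447² = 0.4776
v²/c² = 1 - 0.4776 = 0.5224
v/c = √(0.5224) = 0.7228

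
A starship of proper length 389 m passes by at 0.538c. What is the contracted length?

Proper length L₀ = 389 m
γ = 1/√(1 - 0.538²) = 1.1863
L = L₀/γ = 389/1.1863 = 327.9 m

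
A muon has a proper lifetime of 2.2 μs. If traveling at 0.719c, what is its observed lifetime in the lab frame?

Proper lifetime τ₀ = 2.2 μs
γ = 1/√(1 - 0.719²) = 1.4388
τ = γτ₀ = 1.4388 × 2.2 μs = 3.165 μs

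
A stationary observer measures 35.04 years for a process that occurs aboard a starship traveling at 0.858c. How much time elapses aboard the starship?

Dilated time Δt = 35.04 years
γ = 1/√(1 - 0.858²) = 1.947
Δt₀ = Δt/γ = 35.04/1.947 = 18.00 years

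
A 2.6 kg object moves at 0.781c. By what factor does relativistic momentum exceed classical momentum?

p_rel = γmv, p_class = mv
Ratio = γ = 1/√(1 - 0.781²) = 1.601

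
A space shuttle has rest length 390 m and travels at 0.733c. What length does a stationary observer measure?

Proper length L₀ = 390 m
γ = 1/√(1 - 0.733²) = 1.470
L = L₀/γ = 390/1.470 = 265.3 m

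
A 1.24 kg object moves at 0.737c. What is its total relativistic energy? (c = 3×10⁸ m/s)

γ = 1/√(1 - 0.737²) = 1.4795
mc² = 1.24 × (3×10⁸)² = 1.116×10¹⁷ J
E = γmc² = 1.4795 × 1.116×10¹⁷ = 1.651×10¹⁷ J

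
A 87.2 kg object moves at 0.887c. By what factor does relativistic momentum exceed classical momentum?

p_rel = γmv, p_class = mv
Ratio = γ = 1/√(1 - 0.887²) = 2.166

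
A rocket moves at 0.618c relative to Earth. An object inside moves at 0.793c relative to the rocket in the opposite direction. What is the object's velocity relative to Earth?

Object's velocity in rocket frame is u' = -0.793c
u = (u' + v)/(1 + u'v/c²) = (v - 0.793)/(1 - 0.793·v/c²)
Numerator: 0.618 - 0.793 = -0.175
Denominator: 1 - 0.490074 = 0.509926
u = -0.175/0.509926 = -0.3432c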